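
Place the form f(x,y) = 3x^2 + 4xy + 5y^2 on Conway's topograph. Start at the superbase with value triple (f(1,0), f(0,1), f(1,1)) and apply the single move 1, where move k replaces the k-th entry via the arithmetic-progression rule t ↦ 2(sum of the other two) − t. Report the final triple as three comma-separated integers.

start (3,5,12) = (f(1,0),f(0,1),f(1,1))
replace slot 1: 2·(5+12) − 3 = 31 → (31,5,12)

31,5,12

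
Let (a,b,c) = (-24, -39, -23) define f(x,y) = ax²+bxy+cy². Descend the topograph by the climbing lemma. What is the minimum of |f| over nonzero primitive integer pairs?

translate: b→-9 (≡39 mod 48), so (24,39,23)→(24,-9,8)
flip: (24,-9,8)→(8,9,24)
translate: b→-7 (≡9 mod 16), so (8,9,24)→(8,-7,23)
reduced (well bottom): (8,-7,23) with a≤c, −a<b≤a
well minimum |f| = |-8| = 8 (negative-definite)

8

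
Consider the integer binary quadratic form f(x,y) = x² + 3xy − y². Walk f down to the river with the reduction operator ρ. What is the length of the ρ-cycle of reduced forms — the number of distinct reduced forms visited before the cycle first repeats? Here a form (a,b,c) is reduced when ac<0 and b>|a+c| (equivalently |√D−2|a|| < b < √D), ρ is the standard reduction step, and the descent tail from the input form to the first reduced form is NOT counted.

D = 13, ⌊√D⌋ = 3
river: ρ → (-1,3,1)
river: ρ → (1,3,-1)
ρ-cycle length = 2 (tail of 0 descent steps not counted)

2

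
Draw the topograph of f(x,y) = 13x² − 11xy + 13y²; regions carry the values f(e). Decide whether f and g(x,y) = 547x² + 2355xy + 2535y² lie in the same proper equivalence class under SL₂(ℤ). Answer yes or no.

D₁ = -555, D₂ = -555
f: flip: (13,-11,13)→(13,11,13)
f: reduced (well bottom): (13,11,13) with a≤c, −a<b≤a
g: translate: b→167 (≡2355 mod 1094), so (547,2355,2535)→(547,167,13)
g: flip: (547,167,13)→(13,-167,547)
g: translate: b→-11 (≡-167 mod 26), so (13,-167,547)→(13,-11,13)
g: flip: (13,-11,13)→(13,11,13)
g: reduced (well bottom): (13,11,13) with a≤c, −a<b≤a
reduced forms (13, 11, 13) vs (13, 11, 13) ⇒ equivalent

yes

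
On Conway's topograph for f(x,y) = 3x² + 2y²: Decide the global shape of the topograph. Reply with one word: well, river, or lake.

D = b²−4ac = 0² − 4·3·2 = -24
D < 0 ⇒ definite ⇒ every region one sign ⇒ single well

well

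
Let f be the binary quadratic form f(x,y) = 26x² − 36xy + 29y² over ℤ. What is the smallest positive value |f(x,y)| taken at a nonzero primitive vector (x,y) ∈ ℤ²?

translate: b→16 (≡-36 mod 52), so (26,-36,29)→(26,16,19)
flip: (26,16,19)→(19,-16,26)
reduced (well bottom): (19,-16,26) with a≤c, −a<b≤a
well minimum = a = 19

19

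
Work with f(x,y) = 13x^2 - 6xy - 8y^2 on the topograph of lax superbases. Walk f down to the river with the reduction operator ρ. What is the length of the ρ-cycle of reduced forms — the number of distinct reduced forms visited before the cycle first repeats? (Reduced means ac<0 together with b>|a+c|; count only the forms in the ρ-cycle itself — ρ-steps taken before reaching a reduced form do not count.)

D = 452, ⌊√D⌋ = 21
descent: ρ → (-8,6,13)  [lands on river]
river: ρ → (13,20,-1)
river: ρ → (-1,20,13)
river: ρ → (13,6,-8)
river: ρ → (-8,10,11)
river: ρ → (11,12,-7)
river: ρ → (-7,16,7)
river: ρ → (7,12,-11)
river: ρ → (-11,10,8)
river: ρ → (8,6,-13)
river: ρ → (-13,20,1)
river: ρ → (1,20,-13)
river: ρ → (-13,6,8)
river: ρ → (8,10,-11)
river: ρ → (-11,12,7)
river: ρ → (7,16,-7)
river: ρ → (-7,12,11)
river: ρ → (11,10,-8)
ρ-cycle length = 18 (tail of 1 descent step not counted)

18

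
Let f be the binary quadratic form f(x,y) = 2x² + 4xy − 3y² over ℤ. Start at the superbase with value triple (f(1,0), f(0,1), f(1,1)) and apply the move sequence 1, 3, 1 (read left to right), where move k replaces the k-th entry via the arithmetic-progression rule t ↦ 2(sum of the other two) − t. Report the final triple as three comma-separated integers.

start (2,-3,3) = (f(1,0),f(0,1),f(1,1))
replace slot 1: 2·((-3)+3) − 2 = -2 → (-2,-3,3)
replace slot 3: 2·((-2)+(-3)) − 3 = -13 → (-2,-3,-13)
replace slot 1: 2·((-3)+(-13)) − (-2) = -30 → (-30,-3,-13)

-30,-3,-13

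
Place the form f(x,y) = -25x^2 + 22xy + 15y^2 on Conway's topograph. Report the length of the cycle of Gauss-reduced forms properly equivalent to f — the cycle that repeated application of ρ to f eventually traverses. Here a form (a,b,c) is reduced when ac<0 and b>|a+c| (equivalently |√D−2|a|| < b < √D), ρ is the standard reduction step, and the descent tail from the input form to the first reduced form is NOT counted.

D = 1984, ⌊√D⌋ = 44
river: ρ → (15,38,-9)
river: ρ → (-9,34,23)
river: ρ → (23,12,-20)
river: ρ → (-20,28,15)
river: ρ → (15,32,-16)
river: ρ → (-16,32,15)
river: ρ → (15,28,-20)
river: ρ → (-20,12,23)
river: ρ → (23,34,-9)
river: ρ → (-9,38,15)
river: ρ → (15,22,-25)
river: ρ → (-25,28,12)
river: ρ → (12,44,-1)
river: ρ → (-1,44,12)
river: ρ → (12,28,-25)
river: ρ → (-25,22,15)
ρ-cycle length = 16 (tail of 0 descent steps not counted)

16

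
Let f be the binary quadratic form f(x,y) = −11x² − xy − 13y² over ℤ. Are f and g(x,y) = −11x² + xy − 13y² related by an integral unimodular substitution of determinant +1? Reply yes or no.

D₁ = -571, D₂ = -571
f is negative-definite; reduce −f:
−f: reduced (well bottom): (11,1,13) with a≤c, −a<b≤a
flip sign back: reduced form of f is (-11,-1,-13)
g is negative-definite; reduce −g:
−g: reduced (well bottom): (11,-1,13) with a≤c, −a<b≤a
flip sign back: reduced form of g is (-11,1,-13)
reduced forms (-11, -1, -13) vs (-11, 1, -13) ⇒ inequivalent

no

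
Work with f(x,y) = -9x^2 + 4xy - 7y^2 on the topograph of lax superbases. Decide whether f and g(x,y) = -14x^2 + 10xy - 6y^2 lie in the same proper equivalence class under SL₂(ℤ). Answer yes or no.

D₁ = -236, D₂ = -236
f is negative-definite; reduce −f:
−f: flip: (9,-4,7)→(7,4,9)
−f: reduced (well bottom): (7,4,9) with a≤c, −a<b≤a
flip sign back: reduced form of f is (-7,-4,-9)
g is negative-definite; reduce −g:
−g: flip: (14,-10,6)→(6,10,14)
−g: translate: b→-2 (≡10 mod 12), so (6,10,14)→(6,-2,10)
−g: reduced (well bottom): (6,-2,10) with a≤c, −a<b≤a
flip sign back: reduced form of g is (-6,2,-10)
reduced forms (-7, -4, -9) vs (-6, 2, -10) ⇒ inequivalent

no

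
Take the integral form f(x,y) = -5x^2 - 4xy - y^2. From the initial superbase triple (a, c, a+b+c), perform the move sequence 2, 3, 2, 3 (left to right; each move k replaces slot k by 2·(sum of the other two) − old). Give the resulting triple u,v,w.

start (-5,-1,-10) = (f(1,0),f(0,1),f(1,1))
replace slot 2: 2·((-5)+(-10)) − (-1) = -29 → (-5,-29,-10)
replace slot 3: 2·((-5)+(-29)) − (-10) = -58 → (-5,-29,-58)
replace slot 2: 2·((-5)+(-58)) − (-29) = -97 → (-5,-97,-58)
replace slot 3: 2·((-5)+(-97)) − (-58) = -146 → (-5,-97,-146)

-5,-97,-146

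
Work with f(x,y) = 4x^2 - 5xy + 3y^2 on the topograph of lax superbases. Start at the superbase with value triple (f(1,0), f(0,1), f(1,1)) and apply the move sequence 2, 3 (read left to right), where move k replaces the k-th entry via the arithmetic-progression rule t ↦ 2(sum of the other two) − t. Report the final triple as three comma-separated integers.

start (4,3,2) = (f(1,0),f(0,1),f(1,1))
replace slot 2: 2·(4+2) − 3 = 9 → (4,9,2)
replace slot 3: 2·(4+9) − 2 = 24 → (4,9,24)

4,9,24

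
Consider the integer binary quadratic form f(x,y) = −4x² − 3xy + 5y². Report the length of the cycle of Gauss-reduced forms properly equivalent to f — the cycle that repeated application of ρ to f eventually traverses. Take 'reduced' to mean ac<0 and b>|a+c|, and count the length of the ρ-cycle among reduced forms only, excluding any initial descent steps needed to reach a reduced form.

D = 89, ⌊√D⌋ = 9
descent: ρ → (5,3,-4)  [lands on river]
river: ρ → (-4,5,4)
river: ρ → (4,3,-5)
river: ρ → (-5,7,2)
river: ρ → (2,9,-1)
river: ρ → (-1,9,2)
river: ρ → (2,7,-5)
river: ρ → (-5,3,4)
river: ρ → (4,5,-4)
river: ρ → (-4,3,5)
river: ρ → (5,7,-2)
river: ρ → (-2,9,1)
river: ρ → (1,9,-2)
river: ρ → (-2,7,5)
ρ-cycle length = 14 (tail of 1 descent step not counted)

14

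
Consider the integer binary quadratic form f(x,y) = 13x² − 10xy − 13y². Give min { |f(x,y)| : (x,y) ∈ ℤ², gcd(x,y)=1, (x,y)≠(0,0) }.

descent: ρ → (-13,10,13)  [lands on river]
river: ρ → (13,16,-10)
river: ρ → (-10,24,5)
river: ρ → (5,26,-5)
river: ρ → (-5,24,10)
river: ρ → (10,16,-13)
closes: descent 1, river 6
min |a| on river = 5

5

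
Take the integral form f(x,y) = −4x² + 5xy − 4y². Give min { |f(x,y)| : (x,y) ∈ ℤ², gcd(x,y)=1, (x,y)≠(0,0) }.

translate: b→3 (≡-5 mod 8), so (4,-5,4)→(4,3,3)
flip: (4,3,3)→(3,-3,4)
translate: b→3 (≡-3 mod 6), so (3,-3,4)→(3,3,4)
reduced (well bottom): (3,3,4) with a≤c, −a<b≤a
well minimum |f| = |-3| = 3 (negative-definite)

3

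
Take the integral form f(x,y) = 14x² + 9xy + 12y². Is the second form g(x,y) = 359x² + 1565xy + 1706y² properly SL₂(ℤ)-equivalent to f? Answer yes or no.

D₁ = -591, D₂ = -591
f: flip: (14,9,12)→(12,-9,14)
f: reduced (well bottom): (12,-9,14) with a≤c, −a<b≤a
g: translate: b→129 (≡1565 mod 718), so (359,1565,1706)→(359,129,12)
g: flip: (359,129,12)→(12,-129,359)
g: translate: b→-9 (≡-129 mod 24), so (12,-129,359)→(12,-9,14)
g: reduced (well bottom): (12,-9,14) with a≤c, −a<b≤a
reduced forms (12, -9, 14) vs (12, -9, 14) ⇒ equivalent

yes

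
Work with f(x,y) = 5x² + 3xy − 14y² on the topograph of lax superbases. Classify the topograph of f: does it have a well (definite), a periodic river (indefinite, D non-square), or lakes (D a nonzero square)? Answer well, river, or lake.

D = b²−4ac = 3² − 4·5·(-14) = 289
D = 17² is a perfect square ⇒ form factors over ℤ ⇒ lakes

lake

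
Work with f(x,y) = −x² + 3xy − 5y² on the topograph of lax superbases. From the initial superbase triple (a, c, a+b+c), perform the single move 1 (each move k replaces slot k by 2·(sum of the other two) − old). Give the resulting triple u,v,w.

start (-1,-5,-3) = (f(1,0),f(0,1),f(1,1))
replace slot 1: 2·((-5)+(-3)) − (-1) = -15 → (-15,-5,-3)

-15,-5,-3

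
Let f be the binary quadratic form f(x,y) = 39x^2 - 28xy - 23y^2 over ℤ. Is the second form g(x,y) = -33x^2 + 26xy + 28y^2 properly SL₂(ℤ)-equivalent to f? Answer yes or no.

D₁ = 4372, D₂ = 4372
river cycle of f (length 18): (-23, 28, 39), (39, 50, -12), (-12, 46, 47), (47, 48, -11), (-11, 62, 12), (12, 58, -21), (-21, 26, 44), (44, 62, -3), (-3, 64, 23), (23, 28, -39), … (8 more)
river cycle of g (length 26): (28, 30, -31), (-31, 32, 27), (27, 22, -36), (-36, 50, 13), (13, 54, -28), (-28, 58, 9), (9, 50, -52), (-52, 54, 7), (7, 58, -36), (-36, 14, 29), … (16 more)
cycles differ ⇒ inequivalent

no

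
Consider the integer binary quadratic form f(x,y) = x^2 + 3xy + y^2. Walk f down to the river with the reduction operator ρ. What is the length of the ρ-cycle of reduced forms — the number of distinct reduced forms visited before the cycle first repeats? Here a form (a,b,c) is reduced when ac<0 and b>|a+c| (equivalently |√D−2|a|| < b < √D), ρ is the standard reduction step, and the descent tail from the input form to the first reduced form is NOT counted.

D = 5, ⌊√D⌋ = 2
descent: ρ → (1,1,-1)  [lands on river]
river: ρ → (-1,1,1)
ρ-cycle length = 2 (tail of 1 descent step not counted)

2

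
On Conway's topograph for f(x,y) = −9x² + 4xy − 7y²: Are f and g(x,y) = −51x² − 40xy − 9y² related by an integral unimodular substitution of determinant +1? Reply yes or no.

D₁ = -236, D₂ = -236
f is negative-definite; reduce −f:
−f: flip: (9,-4,7)→(7,4,9)
−f: reduced (well bottom): (7,4,9) with a≤c, −a<b≤a
flip sign back: reduced form of f is (-7,-4,-9)
g is negative-definite; reduce −g:
−g: flip: (51,40,9)→(9,-40,51)
−g: translate: b→-4 (≡-40 mod 18), so (9,-40,51)→(9,-4,7)
−g: flip: (9,-4,7)→(7,4,9)
−g: reduced (well bottom): (7,4,9) with a≤c, −a<b≤a
flip sign back: reduced form of g is (-7,-4,-9)
reduced forms (-7, -4, -9) vs (-7, -4, -9) ⇒ equivalent

yes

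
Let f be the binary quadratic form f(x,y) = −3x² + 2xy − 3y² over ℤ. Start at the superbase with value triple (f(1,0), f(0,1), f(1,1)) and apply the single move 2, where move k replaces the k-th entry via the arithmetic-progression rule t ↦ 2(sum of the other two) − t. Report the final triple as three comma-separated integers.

start (-3,-3,-4) = (f(1,0),f(0,1),f(1,1))
replace slot 2: 2·((-3)+(-4)) − (-3) = -11 → (-3,-11,-4)

-3,-11,-4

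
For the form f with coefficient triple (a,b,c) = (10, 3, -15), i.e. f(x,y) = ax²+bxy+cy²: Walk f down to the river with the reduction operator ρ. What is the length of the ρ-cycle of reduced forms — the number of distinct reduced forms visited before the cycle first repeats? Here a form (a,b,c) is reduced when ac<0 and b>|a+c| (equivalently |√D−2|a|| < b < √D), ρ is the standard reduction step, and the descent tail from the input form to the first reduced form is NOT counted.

D = 609, ⌊√D⌋ = 24
descent: ρ → (-15,-3,10)
descent: ρ → (10,23,-2)  [lands on river]
river: ρ → (-2,21,21)
river: ρ → (21,21,-2)
river: ρ → (-2,23,10)
river: ρ → (10,17,-8)
river: ρ → (-8,15,12)
river: ρ → (12,9,-11)
river: ρ → (-11,13,10)
river: ρ → (10,7,-14)
river: ρ → (-14,21,3)
river: ρ → (3,21,-14)
river: ρ → (-14,7,10)
river: ρ → (10,13,-11)
river: ρ → (-11,9,12)
river: ρ → (12,15,-8)
river: ρ → (-8,17,10)
ρ-cycle length = 16 (tail of 2 descent steps not counted)

16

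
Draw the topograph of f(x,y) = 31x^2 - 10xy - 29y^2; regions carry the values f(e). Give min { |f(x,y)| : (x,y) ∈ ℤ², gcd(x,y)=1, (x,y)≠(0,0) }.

descent: ρ → (-29,10,31)  [lands on river]
river: ρ → (31,52,-8)
river: ρ → (-8,60,3)
river: ρ → (3,60,-8)
river: ρ → (-8,52,31)
river: ρ → (31,10,-29)
river: ρ → (-29,48,12)
river: ρ → (12,48,-29)
closes: descent 1, river 8
min |a| on river = 3

3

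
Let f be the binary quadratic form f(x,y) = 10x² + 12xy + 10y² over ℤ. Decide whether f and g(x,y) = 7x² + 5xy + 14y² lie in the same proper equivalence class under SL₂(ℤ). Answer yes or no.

D₁ = -256, D₂ = -367
discriminants differ ⇒ not SL₂(ℤ)-equivalent

no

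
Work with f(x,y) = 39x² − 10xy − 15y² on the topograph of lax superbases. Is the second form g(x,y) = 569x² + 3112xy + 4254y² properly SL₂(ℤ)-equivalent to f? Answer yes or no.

D₁ = 2440, D₂ = 2440
river cycle of f (length 18): (-15, 40, 14), (14, 44, -9), (-9, 46, 9), (9, 44, -14), (-14, 40, 15), (15, 20, -34), (-34, 48, 1), (1, 48, -34), (-34, 20, 15), (15, 40, -14), … (8 more)
river cycle of g (length 18): (-15, 40, 14), (14, 44, -9), (-9, 46, 9), (9, 44, -14), (-14, 40, 15), (15, 20, -34), (-34, 48, 1), (1, 48, -34), (-34, 20, 15), (15, 40, -14), … (8 more)
cycles coincide ⇒ equivalent

yes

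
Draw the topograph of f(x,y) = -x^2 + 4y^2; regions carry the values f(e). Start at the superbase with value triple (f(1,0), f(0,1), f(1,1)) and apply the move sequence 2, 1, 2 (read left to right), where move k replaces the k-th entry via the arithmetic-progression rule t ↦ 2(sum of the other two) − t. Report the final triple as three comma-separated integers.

start (-1,4,3) = (f(1,0),f(0,1),f(1,1))
replace slot 2: 2·((-1)+3) − 4 = 0 → (-1,0,3)
replace slot 1: 2·(0+3) − (-1) = 7 → (7,0,3)
replace slot 2: 2·(7+3) − 0 = 20 → (7,20,3)

7,20,3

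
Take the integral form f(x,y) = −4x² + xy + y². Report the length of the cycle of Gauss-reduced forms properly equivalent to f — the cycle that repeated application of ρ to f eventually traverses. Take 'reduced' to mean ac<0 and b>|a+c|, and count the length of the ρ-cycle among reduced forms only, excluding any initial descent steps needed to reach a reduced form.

D = 17, ⌊√D⌋ = 4
descent: ρ → (1,3,-2)  [lands on river]
river: ρ → (-2,1,2)
river: ρ → (2,3,-1)
river: ρ → (-1,3,2)
river: ρ → (2,1,-2)
river: ρ → (-2,3,1)
ρ-cycle length = 6 (tail of 1 descent step not counted)

6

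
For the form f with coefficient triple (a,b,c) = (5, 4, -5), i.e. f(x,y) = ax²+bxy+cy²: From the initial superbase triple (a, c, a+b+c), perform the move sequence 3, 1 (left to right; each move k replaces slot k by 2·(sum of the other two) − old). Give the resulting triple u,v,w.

start (5,-5,4) = (f(1,0),f(0,1),f(1,1))
replace slot 3: 2·(5+(-5)) − 4 = -4 → (5,-5,-4)
replace slot 1: 2·((-5)+(-4)) − 5 = -23 → (-23,-5,-4)

-23,-5,-4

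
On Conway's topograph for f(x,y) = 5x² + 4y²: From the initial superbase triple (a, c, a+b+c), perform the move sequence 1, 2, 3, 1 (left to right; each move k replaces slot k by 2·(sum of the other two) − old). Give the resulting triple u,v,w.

start (5,4,9) = (f(1,0),f(0,1),f(1,1))
replace slot 1: 2·(4+9) − 5 = 21 → (21,4,9)
replace slot 2: 2·(21+9) − 4 = 56 → (21,56,9)
replace slot 3: 2·(21+56) − 9 = 145 → (21,56,145)
replace slot 1: 2·(56+145) − 21 = 381 → (381,56,145)

381,56,145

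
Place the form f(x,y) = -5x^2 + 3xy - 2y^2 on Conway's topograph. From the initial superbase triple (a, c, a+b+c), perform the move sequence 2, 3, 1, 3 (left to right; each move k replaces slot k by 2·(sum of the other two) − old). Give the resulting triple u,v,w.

start (-5,-2,-4) = (f(1,0),f(0,1),f(1,1))
replace slot 2: 2·((-5)+(-4)) − (-2) = -16 → (-5,-16,-4)
replace slot 3: 2·((-5)+(-16)) − (-4) = -38 → (-5,-16,-38)
replace slot 1: 2·((-16)+(-38)) − (-5) = -103 → (-103,-16,-38)
replace slot 3: 2·((-103)+(-16)) − (-38) = -200 → (-103,-16,-200)

-103,-16,-200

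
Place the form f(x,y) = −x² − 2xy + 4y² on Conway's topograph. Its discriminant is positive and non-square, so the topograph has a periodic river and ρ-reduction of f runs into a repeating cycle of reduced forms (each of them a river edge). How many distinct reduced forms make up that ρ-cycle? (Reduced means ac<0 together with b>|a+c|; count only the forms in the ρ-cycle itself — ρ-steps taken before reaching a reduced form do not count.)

D = 20, ⌊√D⌋ = 4
descent: ρ → (4,2,-1)
descent: ρ → (-1,4,1)  [lands on river]
river: ρ → (1,4,-1)
ρ-cycle length = 2 (tail of 2 descent steps not counted)

2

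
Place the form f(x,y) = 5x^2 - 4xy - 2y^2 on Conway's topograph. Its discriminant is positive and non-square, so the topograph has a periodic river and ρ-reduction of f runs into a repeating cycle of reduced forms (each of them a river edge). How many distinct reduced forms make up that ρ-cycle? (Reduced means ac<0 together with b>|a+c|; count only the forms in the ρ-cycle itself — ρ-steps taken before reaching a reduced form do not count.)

D = 56, ⌊√D⌋ = 7
descent: ρ → (-2,4,5)  [lands on river]
river: ρ → (5,6,-1)
river: ρ → (-1,6,5)
river: ρ → (5,4,-2)
ρ-cycle length = 4 (tail of 1 descent step not counted)

4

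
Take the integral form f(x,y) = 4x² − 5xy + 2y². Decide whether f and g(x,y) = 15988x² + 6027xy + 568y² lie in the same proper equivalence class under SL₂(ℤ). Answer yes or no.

D₁ = -7, D₂ = -7
f: translate: b→3 (≡-5 mod 8), so (4,-5,2)→(4,3,1)
f: flip: (4,3,1)→(1,-3,4)
f: translate: b→1 (≡-3 mod 2), so (1,-3,4)→(1,1,2)
f: reduced (well bottom): (1,1,2) with a≤c, −a<b≤a
g: flip: (15988,6027,568)→(568,-6027,15988)
g: translate: b→-347 (≡-6027 mod 1136), so (568,-6027,15988)→(568,-347,53)
g: flip: (568,-347,53)→(53,347,568)
g: translate: b→29 (≡347 mod 106), so (53,347,568)→(53,29,4)
g: flip: (53,29,4)→(4,-29,53)
g: translate: b→3 (≡-29 mod 8), so (4,-29,53)→(4,3,1)
g: flip: (4,3,1)→(1,-3,4)
g: translate: b→1 (≡-3 mod 2), so (1,-3,4)→(1,1,2)
g: reduced (well bottom): (1,1,2) with a≤c, −a<b≤a
reduced forms (1, 1, 2) vs (1, 1, 2) ⇒ equivalent

yes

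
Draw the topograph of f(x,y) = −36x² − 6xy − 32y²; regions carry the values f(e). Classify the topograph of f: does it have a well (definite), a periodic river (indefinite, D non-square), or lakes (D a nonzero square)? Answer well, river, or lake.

D = b²−4ac = (-6)² − 4·(-36)·(-32) = -4572
D < 0 ⇒ definite ⇒ every region one sign ⇒ single well

well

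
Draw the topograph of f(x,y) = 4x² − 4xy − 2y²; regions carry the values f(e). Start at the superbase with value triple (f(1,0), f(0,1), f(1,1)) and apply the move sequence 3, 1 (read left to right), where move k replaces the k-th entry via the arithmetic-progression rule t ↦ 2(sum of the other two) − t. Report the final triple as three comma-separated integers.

start (4,-2,-2) = (f(1,0),f(0,1),f(1,1))
replace slot 3: 2·(4+(-2)) − (-2) = 6 → (4,-2,6)
replace slot 1: 2·((-2)+6) − 4 = 4 → (4,-2,6)

4,-2,6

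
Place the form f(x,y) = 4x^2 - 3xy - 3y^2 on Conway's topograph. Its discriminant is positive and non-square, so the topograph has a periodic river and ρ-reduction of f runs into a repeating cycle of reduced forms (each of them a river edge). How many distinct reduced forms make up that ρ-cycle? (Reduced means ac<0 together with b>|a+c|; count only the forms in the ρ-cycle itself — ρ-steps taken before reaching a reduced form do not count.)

D = 57, ⌊√D⌋ = 7
descent: ρ → (-3,3,4)  [lands on river]
river: ρ → (4,5,-2)
river: ρ → (-2,7,1)
river: ρ → (1,7,-2)
river: ρ → (-2,5,4)
river: ρ → (4,3,-3)
ρ-cycle length = 6 (tail of 1 descent step not counted)

6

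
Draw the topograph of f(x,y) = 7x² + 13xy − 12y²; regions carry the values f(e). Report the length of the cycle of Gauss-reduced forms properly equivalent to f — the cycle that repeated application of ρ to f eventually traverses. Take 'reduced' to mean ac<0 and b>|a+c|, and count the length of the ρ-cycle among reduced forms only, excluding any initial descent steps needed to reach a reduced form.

D = 505, ⌊√D⌋ = 22
river: ρ → (-12,11,8)
river: ρ → (8,21,-2)
river: ρ → (-2,19,18)
river: ρ → (18,17,-3)
river: ρ → (-3,19,12)
river: ρ → (12,5,-10)
river: ρ → (-10,15,7)
river: ρ → (7,13,-12)
ρ-cycle length = 8 (tail of 0 descent steps not counted)

8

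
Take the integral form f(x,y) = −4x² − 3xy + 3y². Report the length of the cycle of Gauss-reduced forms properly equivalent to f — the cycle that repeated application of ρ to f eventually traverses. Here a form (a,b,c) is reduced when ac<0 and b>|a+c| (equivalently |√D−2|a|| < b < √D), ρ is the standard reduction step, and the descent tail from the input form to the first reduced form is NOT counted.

D = 57, ⌊√D⌋ = 7
descent: ρ → (3,3,-4)  [lands on river]
river: ρ → (-4,5,2)
river: ρ → (2,7,-1)
river: ρ → (-1,7,2)
river: ρ → (2,5,-4)
river: ρ → (-4,3,3)
ρ-cycle length = 6 (tail of 1 descent step not counted)

6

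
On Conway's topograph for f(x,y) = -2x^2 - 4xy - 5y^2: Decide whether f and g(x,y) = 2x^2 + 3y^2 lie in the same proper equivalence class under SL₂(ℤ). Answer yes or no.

D₁ = -24, D₂ = -24
f is negative-definite; reduce −f:
−f: translate: b→0 (≡4 mod 4), so (2,4,5)→(2,0,3)
−f: reduced (well bottom): (2,0,3) with a≤c, −a<b≤a
flip sign back: reduced form of f is (-2,0,-3)
g: reduced (well bottom): (2,0,3) with a≤c, −a<b≤a
reduced forms (-2, 0, -3) vs (2, 0, 3) ⇒ inequivalent

no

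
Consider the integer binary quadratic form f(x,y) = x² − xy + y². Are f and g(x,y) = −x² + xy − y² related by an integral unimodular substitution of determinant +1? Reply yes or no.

D₁ = -3, D₂ = -3
f: translate: b→1 (≡-1 mod 2), so (1,-1,1)→(1,1,1)
f: reduced (well bottom): (1,1,1) with a≤c, −a<b≤a
g is negative-definite; reduce −g:
−g: translate: b→1 (≡-1 mod 2), so (1,-1,1)→(1,1,1)
−g: reduced (well bottom): (1,1,1) with a≤c, −a<b≤a
flip sign back: reduced form of g is (-1,-1,-1)
reduced forms (1, 1, 1) vs (-1, -1, -1) ⇒ inequivalent

no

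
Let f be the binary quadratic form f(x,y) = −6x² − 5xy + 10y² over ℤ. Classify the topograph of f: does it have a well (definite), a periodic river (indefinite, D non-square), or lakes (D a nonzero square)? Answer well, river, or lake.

D = b²−4ac = (-5)² − 4·(-6)·10 = 265
D > 0 non-square ⇒ indefinite ⇒ periodic river

river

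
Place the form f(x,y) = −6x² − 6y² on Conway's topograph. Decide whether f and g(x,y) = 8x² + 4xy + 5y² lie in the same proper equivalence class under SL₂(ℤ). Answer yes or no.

D₁ = -144, D₂ = -144
f is negative-definite; reduce −f:
−f: reduced (well bottom): (6,0,6) with a≤c, −a<b≤a
flip sign back: reduced form of f is (-6,0,-6)
g: flip: (8,4,5)→(5,-4,8)
g: reduced (well bottom): (5,-4,8) with a≤c, −a<b≤a
reduced forms (-6, 0, -6) vs (5, -4, 8) ⇒ inequivalent

no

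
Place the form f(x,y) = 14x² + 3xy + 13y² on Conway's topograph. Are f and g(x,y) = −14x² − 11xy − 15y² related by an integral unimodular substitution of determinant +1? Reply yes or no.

D₁ = -719, D₂ = -719
f: flip: (14,3,13)→(13,-3,14)
f: reduced (well bottom): (13,-3,14) with a≤c, −a<b≤a
g is negative-definite; reduce −g:
−g: reduced (well bottom): (14,11,15) with a≤c, −a<b≤a
flip sign back: reduced form of g is (-14,-11,-15)
reduced forms (13, -3, 14) vs (-14, -11, -15) ⇒ inequivalent

no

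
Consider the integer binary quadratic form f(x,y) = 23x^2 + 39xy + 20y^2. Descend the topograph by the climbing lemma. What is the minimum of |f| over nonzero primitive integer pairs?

translate: b→-7 (≡39 mod 46), so (23,39,20)→(23,-7,4)
flip: (23,-7,4)→(4,7,23)
translate: b→-1 (≡7 mod 8), so (4,7,23)→(4,-1,20)
reduced (well bottom): (4,-1,20) with a≤c, −a<b≤a
well minimum = a = 4

4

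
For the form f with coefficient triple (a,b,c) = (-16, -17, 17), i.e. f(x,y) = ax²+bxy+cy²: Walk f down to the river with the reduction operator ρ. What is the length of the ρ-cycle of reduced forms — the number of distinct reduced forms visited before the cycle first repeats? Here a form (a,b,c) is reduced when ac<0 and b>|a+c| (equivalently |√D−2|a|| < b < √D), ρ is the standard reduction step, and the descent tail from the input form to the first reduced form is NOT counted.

D = 1377, ⌊√D⌋ = 37
descent: ρ → (17,17,-16)  [lands on river]
river: ρ → (-16,15,18)
river: ρ → (18,21,-13)
river: ρ → (-13,31,8)
river: ρ → (8,33,-9)
river: ρ → (-9,21,26)
river: ρ → (26,31,-4)
river: ρ → (-4,33,18)
river: ρ → (18,3,-19)
river: ρ → (-19,35,2)
river: ρ → (2,37,-1)
river: ρ → (-1,37,2)
river: ρ → (2,35,-19)
river: ρ → (-19,3,18)
river: ρ → (18,33,-4)
river: ρ → (-4,31,26)
river: ρ → (26,21,-9)
river: ρ → (-9,33,8)
river: ρ → (8,31,-13)
river: ρ → (-13,21,18)
river: ρ → (18,15,-16)
river: ρ → (-16,17,17)
ρ-cycle length = 22 (tail of 1 descent step not counted)

22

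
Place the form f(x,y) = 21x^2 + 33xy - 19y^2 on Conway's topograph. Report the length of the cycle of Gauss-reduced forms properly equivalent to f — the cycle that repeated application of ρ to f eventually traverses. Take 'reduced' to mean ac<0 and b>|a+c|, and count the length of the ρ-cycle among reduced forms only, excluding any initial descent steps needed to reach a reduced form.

D = 2685, ⌊√D⌋ = 51
river: ρ → (-19,43,11)
river: ρ → (11,45,-15)
river: ρ → (-15,45,11)
river: ρ → (11,43,-19)
river: ρ → (-19,33,21)
river: ρ → (21,51,-1)
river: ρ → (-1,51,21)
river: ρ → (21,33,-19)
ρ-cycle length = 8 (tail of 0 descent steps not counted)

8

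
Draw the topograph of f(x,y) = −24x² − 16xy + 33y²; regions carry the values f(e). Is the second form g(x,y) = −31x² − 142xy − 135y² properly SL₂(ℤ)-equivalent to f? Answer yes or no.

D₁ = 3424, D₂ = 3424
river cycle of f (length 26): (33, 16, -24), (-24, 32, 25), (25, 18, -31), (-31, 44, 12), (12, 52, -15), (-15, 38, 33), (33, 28, -20), (-20, 52, 9), (9, 56, -8), (-8, 56, 9), … (16 more)
river cycle of g (length 26): (-24, 32, 25), (25, 18, -31), (-31, 44, 12), (12, 52, -15), (-15, 38, 33), (33, 28, -20), (-20, 52, 9), (9, 56, -8), (-8, 56, 9), (9, 52, -20), … (16 more)
cycles coincide ⇒ equivalent

yes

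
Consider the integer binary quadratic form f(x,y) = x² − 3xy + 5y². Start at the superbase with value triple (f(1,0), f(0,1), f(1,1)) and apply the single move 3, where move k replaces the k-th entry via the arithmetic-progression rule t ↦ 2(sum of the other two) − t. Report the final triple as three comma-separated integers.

start (1,5,3) = (f(1,0),f(0,1),f(1,1))
replace slot 3: 2·(1+5) − 3 = 9 → (1,5,9)

1,5,9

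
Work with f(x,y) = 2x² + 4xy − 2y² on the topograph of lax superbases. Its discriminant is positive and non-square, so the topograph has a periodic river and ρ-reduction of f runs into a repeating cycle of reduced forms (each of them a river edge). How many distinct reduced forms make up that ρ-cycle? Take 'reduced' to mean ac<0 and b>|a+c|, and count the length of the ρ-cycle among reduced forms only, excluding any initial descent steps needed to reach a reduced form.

D = 32, ⌊√D⌋ = 5
river: ρ → (-2,4,2)
river: ρ → (2,4,-2)
ρ-cycle length = 2 (tail of 0 descent steps not counted)

2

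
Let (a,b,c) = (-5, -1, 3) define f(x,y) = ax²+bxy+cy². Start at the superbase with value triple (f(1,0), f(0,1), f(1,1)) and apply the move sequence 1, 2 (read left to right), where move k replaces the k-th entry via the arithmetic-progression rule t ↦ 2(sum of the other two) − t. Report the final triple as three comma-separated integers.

start (-5,3,-3) = (f(1,0),f(0,1),f(1,1))
replace slot 1: 2·(3+(-3)) − (-5) = 5 → (5,3,-3)
replace slot 2: 2·(5+(-3)) − 3 = 1 → (5,1,-3)

5,1,-3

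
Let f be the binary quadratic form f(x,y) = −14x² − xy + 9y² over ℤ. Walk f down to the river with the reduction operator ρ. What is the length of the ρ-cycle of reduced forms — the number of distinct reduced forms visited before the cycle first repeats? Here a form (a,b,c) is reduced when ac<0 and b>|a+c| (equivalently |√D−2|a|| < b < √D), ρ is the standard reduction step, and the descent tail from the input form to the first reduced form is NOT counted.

D = 505, ⌊√D⌋ = 22
descent: ρ → (9,19,-4)  [lands on river]
river: ρ → (-4,21,4)
river: ρ → (4,19,-9)
river: ρ → (-9,17,6)
river: ρ → (6,19,-6)
river: ρ → (-6,17,9)
ρ-cycle length = 6 (tail of 1 descent step not counted)

6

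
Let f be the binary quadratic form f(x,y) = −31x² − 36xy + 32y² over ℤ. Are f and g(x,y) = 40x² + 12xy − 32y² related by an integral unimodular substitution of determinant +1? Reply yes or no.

D₁ = 5264, D₂ = 5264
river cycle of f (length 16): (32, 36, -31), (-31, 26, 37), (37, 48, -20), (-20, 72, 1), (1, 72, -20), (-20, 48, 37), (37, 26, -31), (-31, 36, 32), (32, 28, -35), (-35, 42, 25), … (6 more)
river cycle of g (length 16): (-32, 52, 20), (20, 68, -8), (-8, 60, 52), (52, 44, -16), (-16, 52, 40), (40, 28, -28), (-28, 28, 40), (40, 52, -16), (-16, 44, 52), (52, 60, -8), … (6 more)
cycles differ ⇒ inequivalent

no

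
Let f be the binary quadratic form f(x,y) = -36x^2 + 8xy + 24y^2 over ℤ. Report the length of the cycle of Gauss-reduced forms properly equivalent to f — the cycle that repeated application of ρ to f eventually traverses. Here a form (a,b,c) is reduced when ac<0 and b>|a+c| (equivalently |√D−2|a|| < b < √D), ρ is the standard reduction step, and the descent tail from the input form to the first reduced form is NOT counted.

D = 3520, ⌊√D⌋ = 59
descent: ρ → (24,40,-20)  [lands on river]
river: ρ → (-20,40,24)
river: ρ → (24,56,-4)
river: ρ → (-4,56,24)
ρ-cycle length = 4 (tail of 1 descent step not counted)

4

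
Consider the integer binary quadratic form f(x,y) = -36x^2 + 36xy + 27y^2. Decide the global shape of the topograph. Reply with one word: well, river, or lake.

D = b²−4ac = 36² − 4·(-36)·27 = 5184
D = 72² is a perfect square ⇒ form factors over ℤ ⇒ lakes

lake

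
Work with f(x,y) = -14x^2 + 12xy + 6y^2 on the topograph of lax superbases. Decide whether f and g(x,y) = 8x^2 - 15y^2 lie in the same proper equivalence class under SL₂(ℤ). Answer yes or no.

D₁ = 480, D₂ = 480
river cycle of f (length 4): (6, 12, -14), (-14, 16, 4), (4, 16, -14), (-14, 12, 6)
river cycle of g (length 4): (8, 16, -7), (-7, 12, 12), (12, 12, -7), (-7, 16, 8)
cycles differ ⇒ inequivalent

no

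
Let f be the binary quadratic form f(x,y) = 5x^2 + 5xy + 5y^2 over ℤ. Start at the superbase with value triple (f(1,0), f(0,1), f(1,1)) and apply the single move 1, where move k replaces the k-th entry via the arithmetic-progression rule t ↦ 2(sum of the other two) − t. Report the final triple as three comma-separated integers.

start (5,5,15) = (f(1,0),f(0,1),f(1,1))
replace slot 1: 2·(5+15) − 5 = 35 → (35,5,15)

35,5,15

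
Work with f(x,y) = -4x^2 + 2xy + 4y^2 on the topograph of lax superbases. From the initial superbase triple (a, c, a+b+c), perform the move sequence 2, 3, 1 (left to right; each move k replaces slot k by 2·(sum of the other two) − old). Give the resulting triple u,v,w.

start (-4,4,2) = (f(1,0),f(0,1),f(1,1))
replace slot 2: 2·((-4)+2) − 4 = -8 → (-4,-8,2)
replace slot 3: 2·((-4)+(-8)) − 2 = -26 → (-4,-8,-26)
replace slot 1: 2·((-8)+(-26)) − (-4) = -64 → (-64,-8,-26)

-64,-8,-26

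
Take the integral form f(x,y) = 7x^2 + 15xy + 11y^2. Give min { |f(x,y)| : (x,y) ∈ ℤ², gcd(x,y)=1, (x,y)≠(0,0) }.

translate: b→1 (≡15 mod 14), so (7,15,11)→(7,1,3)
flip: (7,1,3)→(3,-1,7)
reduced (well bottom): (3,-1,7) with a≤c, −a<b≤a
well minimum = a = 3

3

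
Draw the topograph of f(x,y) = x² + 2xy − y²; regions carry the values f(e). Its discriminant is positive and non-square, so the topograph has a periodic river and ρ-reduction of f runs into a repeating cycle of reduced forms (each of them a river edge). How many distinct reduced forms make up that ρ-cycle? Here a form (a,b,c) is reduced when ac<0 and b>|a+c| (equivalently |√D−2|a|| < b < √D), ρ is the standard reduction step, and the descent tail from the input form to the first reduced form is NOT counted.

D = 8, ⌊√D⌋ = 2
river: ρ → (-1,2,1)
river: ρ → (1,2,-1)
ρ-cycle length = 2 (tail of 0 descent steps not counted)

2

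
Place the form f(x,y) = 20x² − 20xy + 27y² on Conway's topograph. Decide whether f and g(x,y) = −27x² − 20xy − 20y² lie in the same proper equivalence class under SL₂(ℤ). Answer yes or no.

D₁ = -1760, D₂ = -1760
f: translate: b→20 (≡-20 mod 40), so (20,-20,27)→(20,20,27)
f: reduced (well bottom): (20,20,27) with a≤c, −a<b≤a
g is negative-definite; reduce −g:
−g: flip: (27,20,20)→(20,-20,27)
−g: translate: b→20 (≡-20 mod 40), so (20,-20,27)→(20,20,27)
−g: reduced (well bottom): (20,20,27) with a≤c, −a<b≤a
flip sign back: reduced form of g is (-20,-20,-27)
reduced forms (20, 20, 27) vs (-20, -20, -27) ⇒ inequivalent

no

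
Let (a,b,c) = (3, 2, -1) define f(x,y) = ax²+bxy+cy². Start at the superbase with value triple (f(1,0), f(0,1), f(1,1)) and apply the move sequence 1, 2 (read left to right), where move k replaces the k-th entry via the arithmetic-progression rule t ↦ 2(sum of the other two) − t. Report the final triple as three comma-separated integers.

start (3,-1,4) = (f(1,0),f(0,1),f(1,1))
replace slot 1: 2·((-1)+4) − 3 = 3 → (3,-1,4)
replace slot 2: 2·(3+4) − (-1) = 15 → (3,15,4)

3,15,4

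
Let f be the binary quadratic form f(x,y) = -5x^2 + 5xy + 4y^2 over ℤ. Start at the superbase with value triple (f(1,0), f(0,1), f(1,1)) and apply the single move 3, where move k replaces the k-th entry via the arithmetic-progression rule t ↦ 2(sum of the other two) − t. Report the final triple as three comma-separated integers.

start (-5,4,4) = (f(1,0),f(0,1),f(1,1))
replace slot 3: 2·((-5)+4) − 4 = -6 → (-5,4,-6)

-5,4,-6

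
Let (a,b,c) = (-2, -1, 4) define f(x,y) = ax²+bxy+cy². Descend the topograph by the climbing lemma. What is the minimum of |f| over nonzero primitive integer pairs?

descent: ρ → (4,1,-2)
descent: ρ → (-2,3,3)  [lands on river]
river: ρ → (3,3,-2)
river: ρ → (-2,5,1)
river: ρ → (1,5,-2)
closes: descent 2, river 4
min |a| on river = 1

1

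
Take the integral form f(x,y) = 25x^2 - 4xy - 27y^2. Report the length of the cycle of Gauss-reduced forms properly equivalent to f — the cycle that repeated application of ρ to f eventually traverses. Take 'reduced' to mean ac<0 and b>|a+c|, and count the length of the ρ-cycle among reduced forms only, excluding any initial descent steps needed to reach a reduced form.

D = 2716, ⌊√D⌋ = 52
descent: ρ → (-27,4,25)  [lands on river]
river: ρ → (25,46,-6)
river: ρ → (-6,50,9)
river: ρ → (9,40,-31)
river: ρ → (-31,22,18)
river: ρ → (18,50,-3)
river: ρ → (-3,52,1)
river: ρ → (1,52,-3)
river: ρ → (-3,50,18)
river: ρ → (18,22,-31)
river: ρ → (-31,40,9)
river: ρ → (9,50,-6)
river: ρ → (-6,46,25)
river: ρ → (25,4,-27)
river: ρ → (-27,50,2)
river: ρ → (2,50,-27)
ρ-cycle length = 16 (tail of 1 descent step not counted)

16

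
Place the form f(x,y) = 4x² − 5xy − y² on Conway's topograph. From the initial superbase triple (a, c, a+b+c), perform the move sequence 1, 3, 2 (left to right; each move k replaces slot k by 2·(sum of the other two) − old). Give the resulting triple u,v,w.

start (4,-1,-2) = (f(1,0),f(0,1),f(1,1))
replace slot 1: 2·((-1)+(-2)) − 4 = -10 → (-10,-1,-2)
replace slot 3: 2·((-10)+(-1)) − (-2) = -20 → (-10,-1,-20)
replace slot 2: 2·((-10)+(-20)) − (-1) = -59 → (-10,-59,-20)

-10,-59,-20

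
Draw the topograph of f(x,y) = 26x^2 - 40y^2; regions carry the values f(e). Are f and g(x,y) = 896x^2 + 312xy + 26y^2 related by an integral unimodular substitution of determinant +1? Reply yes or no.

D₁ = 4160, D₂ = 4160
river cycle of f (length 4): (26, 52, -14), (-14, 60, 10), (10, 60, -14), (-14, 52, 26)
river cycle of g (length 4): (26, 52, -14), (-14, 60, 10), (10, 60, -14), (-14, 52, 26)
cycles coincide ⇒ equivalent

yes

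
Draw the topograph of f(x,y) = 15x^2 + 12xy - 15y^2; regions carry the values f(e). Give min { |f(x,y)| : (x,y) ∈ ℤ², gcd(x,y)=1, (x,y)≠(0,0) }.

river: ρ → (-15,18,12)
river: ρ → (12,30,-3)
river: ρ → (-3,30,12)
river: ρ → (12,18,-15)
river: ρ → (-15,12,15)
river: ρ → (15,18,-12)
river: ρ → (-12,30,3)
river: ρ → (3,30,-12)
river: ρ → (-12,18,15)
river: ρ → (15,12,-15)
closes: descent 0, river 10
min |a| on river = 3

3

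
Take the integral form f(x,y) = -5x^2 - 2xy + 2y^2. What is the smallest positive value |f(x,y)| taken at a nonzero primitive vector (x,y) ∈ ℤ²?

descent: ρ → (2,6,-1)  [lands on river]
river: ρ → (-1,6,2)
closes: descent 1, river 2
min |a| on river = 1

1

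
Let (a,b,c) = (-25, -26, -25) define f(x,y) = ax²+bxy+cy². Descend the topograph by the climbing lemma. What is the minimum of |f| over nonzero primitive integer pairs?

translate: b→-24 (≡26 mod 50), so (25,26,25)→(25,-24,24)
flip: (25,-24,24)→(24,24,25)
reduced (well bottom): (24,24,25) with a≤c, −a<b≤a
well minimum |f| = |-24| = 24 (negative-definite)

24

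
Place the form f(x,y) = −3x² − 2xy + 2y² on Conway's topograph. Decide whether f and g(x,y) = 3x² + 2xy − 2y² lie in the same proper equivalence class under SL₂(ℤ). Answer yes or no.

D₁ = 28, D₂ = 28
river cycle of f (length 4): (2, 2, -3), (-3, 4, 1), (1, 4, -3), (-3, 2, 2)
river cycle of g (length 4): (-2, 2, 3), (3, 4, -1), (-1, 4, 3), (3, 2, -2)
cycles differ ⇒ inequivalent

no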